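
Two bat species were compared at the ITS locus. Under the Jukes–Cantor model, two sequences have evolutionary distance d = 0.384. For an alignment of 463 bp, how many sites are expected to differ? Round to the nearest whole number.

139

Invert JC69: p = (3/4)(1 − e^(−4d/3)) = 0.75 × (1 − e^(-0.512)) = 0.75 × (1 − 0.599296) = 0.300528.
Expected differing sites = pL ≈ 0.300528 × 463 = 139.144464 ≈ 139.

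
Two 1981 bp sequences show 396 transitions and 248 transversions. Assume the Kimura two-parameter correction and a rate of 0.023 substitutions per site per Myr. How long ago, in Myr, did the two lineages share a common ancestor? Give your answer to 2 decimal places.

9.66

P = 396/1981 ≈ 0.199899 and Q = 248/1981 ≈ 0.125189.
Under the Kimura two-parameter model, d = −½ ln(1 − 2P − Q) − ¼ ln(1 − 2Q).
1 − 2P − Q = 0.475013, giving −½ ln(0.475013) = 0.372207.
1 − 2Q = 0.749622, giving −¼ ln(0.749622) = 0.072047.
d = 0.372207 + 0.072047 = 0.444254.
Under a molecular clock d = 2μt, so t = d/(2μ) = 0.444254 / (2 × 0.023) = 9.66 Myr.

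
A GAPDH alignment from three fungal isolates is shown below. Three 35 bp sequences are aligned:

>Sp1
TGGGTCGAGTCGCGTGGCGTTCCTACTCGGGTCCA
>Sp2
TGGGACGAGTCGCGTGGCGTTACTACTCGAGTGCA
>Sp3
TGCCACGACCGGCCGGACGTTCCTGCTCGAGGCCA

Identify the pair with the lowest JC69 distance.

Sp1 and Sp2

Sp1–Sp2: 4/35 differ, p = 0.114, d = 0.124.
Sp1–Sp3: 12/35 differ, p = 0.343, d = 0.458.
Sp2–Sp3: 12/35 differ, p = 0.343, d = 0.458.
The smallest distance is between Sp1 and Sp2.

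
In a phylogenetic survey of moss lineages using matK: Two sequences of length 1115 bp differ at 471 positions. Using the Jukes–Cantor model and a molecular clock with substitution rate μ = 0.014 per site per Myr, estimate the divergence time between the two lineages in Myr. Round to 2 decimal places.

p = 471/1115 ≈ 0.422422.
d = −(3/4) ln(1 − 4p/3) = −0.75 ln(1 − 0.563229) = −0.75 ln(0.436771)
  = −0.75 × (-0.828346) = 0.621260 substitutions/site.
Under a molecular clock d = 2μt, so t = d/(2μ) = 0.621260 / (2 × 0.014) = 22.19 Myr.

22.19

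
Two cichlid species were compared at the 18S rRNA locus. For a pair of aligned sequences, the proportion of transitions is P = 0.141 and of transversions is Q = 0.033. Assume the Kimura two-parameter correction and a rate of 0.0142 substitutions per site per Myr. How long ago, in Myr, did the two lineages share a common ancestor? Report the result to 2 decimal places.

7.26

Under the Kimura two-parameter model, d = −½ ln(1 − 2P − Q) − ¼ ln(1 − 2Q).
1 − 2P − Q = 0.685, giving −½ ln(0.685) = 0.189168.
1 − 2Q = 0.934, giving −¼ ln(0.934) = 0.017070.
d = 0.189168 + 0.017070 = 0.206238.
Under a molecular clock d = 2μt, so t = d/(2μ) = 0.206238 / (2 × 0.0142) = 7.26 Myr.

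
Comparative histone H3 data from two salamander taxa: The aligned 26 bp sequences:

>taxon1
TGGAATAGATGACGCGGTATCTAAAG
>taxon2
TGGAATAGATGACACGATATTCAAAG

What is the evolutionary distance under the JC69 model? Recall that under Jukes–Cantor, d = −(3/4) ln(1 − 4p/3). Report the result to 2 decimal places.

0.17

The sequences differ at 4 of 26 sites (14, 17, 21, 22), so p = 4/26 ≈ 0.153846.
d = −(3/4) ln(1 − 4p/3) = −0.75 ln(1 − 0.205128) = −0.75 ln(0.794872)
  = −0.75 × (-0.229574) = 0.172181 substitutions/site.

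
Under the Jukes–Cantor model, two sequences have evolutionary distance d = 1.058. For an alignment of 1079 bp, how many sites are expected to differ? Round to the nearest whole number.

Invert JC69: p = (3/4)(1 − e^(−4d/3)) = 0.75 × (1 − e^(-1.410667)) = 0.75 × (1 − 0.243980) = 0.567015.
Expected differing sites = pL ≈ 0.567015 × 1079 = 611.809185 ≈ 612.

612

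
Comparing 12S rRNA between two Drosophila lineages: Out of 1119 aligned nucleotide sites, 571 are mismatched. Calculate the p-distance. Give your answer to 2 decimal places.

0.51

p = 571/1119 = 0.510277… ≈ 0.51 (to 2 d.p.).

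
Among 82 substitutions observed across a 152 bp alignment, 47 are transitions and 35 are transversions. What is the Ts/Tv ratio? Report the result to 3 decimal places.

1.343

R = 47/35 = 1.342857… ≈ 1.343 (to 3 d.p.).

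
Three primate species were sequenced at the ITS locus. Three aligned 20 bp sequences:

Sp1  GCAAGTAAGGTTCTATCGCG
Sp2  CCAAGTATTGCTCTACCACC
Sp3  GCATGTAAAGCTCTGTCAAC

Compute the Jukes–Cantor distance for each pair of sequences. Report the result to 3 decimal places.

Sp1–Sp2: 7/20 sites differ → p = 0.35, d = −0.75 ln(1 − 0.466667) = 0.471457 ≈ 0.471.
Sp1–Sp3: 7/20 sites differ → p = 0.35, d = −0.75 ln(1 − 0.466667) = 0.471457 ≈ 0.471.
Sp2–Sp3: 7/20 sites differ → p = 0.35, d = −0.75 ln(1 − 0.466667) = 0.471457 ≈ 0.471.

d(Sp1,Sp2) = 0.471, d(Sp1,Sp3) = 0.471, d(Sp2,Sp3) = 0.471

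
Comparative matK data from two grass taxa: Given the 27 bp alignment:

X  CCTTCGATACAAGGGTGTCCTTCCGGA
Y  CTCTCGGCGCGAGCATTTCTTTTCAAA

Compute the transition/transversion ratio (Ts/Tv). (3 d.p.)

5.500

Transitions are A↔G and C↔T; transversions are all other mismatches.
Transitions: 11. Transversions: 2.
R = 11/2 = 5.500.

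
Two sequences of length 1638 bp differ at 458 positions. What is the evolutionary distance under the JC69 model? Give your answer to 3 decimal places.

p = 458/1638 ≈ 0.279609.
d = −(3/4) ln(1 − 4p/3) = −0.75 ln(1 − 0.372812) = −0.75 ln(0.627188)
  = −0.75 × (-0.466509) = 0.349882 substitutions/site.

0.350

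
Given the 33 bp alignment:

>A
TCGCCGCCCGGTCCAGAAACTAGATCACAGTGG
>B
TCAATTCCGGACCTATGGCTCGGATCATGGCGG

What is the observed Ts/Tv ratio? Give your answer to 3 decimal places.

Transitions are A↔G and C↔T; transversions are all other mismatches.
Transitions: 13. Transversions: 5.
R = 13/5 = 2.600.

2.600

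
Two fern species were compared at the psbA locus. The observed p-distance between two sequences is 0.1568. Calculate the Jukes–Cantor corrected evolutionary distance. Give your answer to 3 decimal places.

d = −(3/4) ln(1 − 4p/3) = −0.75 ln(1 − 0.209067) = −0.75 ln(0.790933)
  = −0.75 × (-0.234542) = 0.175907 substitutions/site.

0.176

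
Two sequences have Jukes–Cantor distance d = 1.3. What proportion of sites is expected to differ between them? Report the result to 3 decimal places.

p = (3/4)(1 − e^(−4d/3)) = 0.75 × (1 − e^(-1.733333)) = 0.75 × (1 − 0.176695) = 0.617479.

0.617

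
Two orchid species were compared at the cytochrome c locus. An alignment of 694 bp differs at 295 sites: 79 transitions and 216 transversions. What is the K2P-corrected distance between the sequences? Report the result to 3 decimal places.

P = 79/694 ≈ 0.113833 and Q = 216/694 ≈ 0.311239.
Under the Kimura two-parameter model, d = −½ ln(1 − 2P − Q) − ¼ ln(1 − 2Q).
1 − 2P − Q = 0.461095, giving −½ ln(0.461095) = 0.387076.
1 − 2Q = 0.377522, giving −¼ ln(0.377522) = 0.243532.
d = 0.387076 + 0.243532 = 0.630608.

0.631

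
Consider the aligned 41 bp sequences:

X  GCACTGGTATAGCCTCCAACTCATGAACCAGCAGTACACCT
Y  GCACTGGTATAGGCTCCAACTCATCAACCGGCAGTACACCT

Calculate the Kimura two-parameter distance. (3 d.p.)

Of 41 sites, 1 differences are transitions and 2 are transversions, so P = 1/41 ≈ 0.02439 and Q = 2/41 ≈ 0.04878.
Under the Kimura two-parameter model, d = −½ ln(1 − 2P − Q) − ¼ ln(1 − 2Q).
1 − 2P − Q = 0.90244, giving −½ ln(0.90244) = 0.051327.
1 − 2Q = 0.90244, giving −¼ ln(0.90244) = 0.025663.
d = 0.051327 + 0.025663 = 0.076990.

0.077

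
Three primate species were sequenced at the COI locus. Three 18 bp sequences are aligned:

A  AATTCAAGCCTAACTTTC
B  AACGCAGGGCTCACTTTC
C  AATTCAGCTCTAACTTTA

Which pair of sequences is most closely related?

A–B: 5/18 differ, p = 0.278, d = 0.347.
A–C: 4/18 differ, p = 0.222, d = 0.264.
B–C: 6/18 differ, p = 0.333, d = 0.441.
The smallest distance is between A and C.

A and C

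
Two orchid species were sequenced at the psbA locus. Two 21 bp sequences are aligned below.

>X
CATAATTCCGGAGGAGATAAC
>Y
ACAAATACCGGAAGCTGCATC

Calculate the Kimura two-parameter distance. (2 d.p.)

0.76

Of 21 sites, 3 differences are transitions and 7 are transversions, so P = 3/21 ≈ 0.142857 and Q = 7/21 ≈ 0.333333.
Under the Kimura two-parameter model, d = −½ ln(1 − 2P − Q) − ¼ ln(1 − 2Q).
1 − 2P − Q = 0.380953, giving −½ ln(0.380953) = 0.482540.
1 − 2Q = 0.333334, giving −¼ ln(0.333334) = 0.274653.
d = 0.482540 + 0.274653 = 0.757193.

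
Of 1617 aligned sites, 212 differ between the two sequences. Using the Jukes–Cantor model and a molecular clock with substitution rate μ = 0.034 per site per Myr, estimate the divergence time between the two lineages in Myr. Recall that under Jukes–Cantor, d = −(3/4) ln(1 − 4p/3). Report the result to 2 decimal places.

p = 212/1617 ≈ 0.131107.
d = −(3/4) ln(1 − 4p/3) = −0.75 ln(1 − 0.174809) = −0.75 ln(0.825191)
  = −0.75 × (-0.192140) = 0.144105 substitutions/site.
Under a molecular clock d = 2μt, so t = d/(2μ) = 0.144105 / (2 × 0.034) = 2.12 Myr.

2.12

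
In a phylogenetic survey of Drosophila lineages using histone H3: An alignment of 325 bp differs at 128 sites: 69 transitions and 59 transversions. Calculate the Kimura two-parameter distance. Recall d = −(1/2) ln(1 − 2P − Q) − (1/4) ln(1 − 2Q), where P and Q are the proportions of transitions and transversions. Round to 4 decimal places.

0.5787

P = 69/325 ≈ 0.212308 and Q = 59/325 ≈ 0.181538.
Under the Kimura two-parameter model, d = −½ ln(1 − 2P − Q) − ¼ ln(1 − 2Q).
1 − 2P − Q = 0.393846, giving −½ ln(0.393846) = 0.465898.
1 − 2Q = 0.636924, giving −¼ ln(0.636924) = 0.112776.
d = 0.465898 + 0.112776 = 0.578674.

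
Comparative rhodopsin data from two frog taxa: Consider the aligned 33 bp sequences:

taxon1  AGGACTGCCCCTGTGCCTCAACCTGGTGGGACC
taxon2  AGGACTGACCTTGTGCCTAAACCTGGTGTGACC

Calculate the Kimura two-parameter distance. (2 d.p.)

0.13

Of 33 sites, 1 differences are transitions and 3 are transversions, so P = 1/33 ≈ 0.030303 and Q = 3/33 ≈ 0.090909.
Under the Kimura two-parameter model, d = −½ ln(1 − 2P − Q) − ¼ ln(1 − 2Q).
1 − 2P − Q = 0.848485, giving −½ ln(0.848485) = 0.082151.
1 − 2Q = 0.818182, giving −¼ ln(0.818182) = 0.050168.
d = 0.082151 + 0.050168 = 0.132319.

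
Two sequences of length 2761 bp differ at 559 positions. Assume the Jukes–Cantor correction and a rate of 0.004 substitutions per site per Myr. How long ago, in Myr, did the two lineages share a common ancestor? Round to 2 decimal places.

p = 559/2761 ≈ 0.202463.
d = −(3/4) ln(1 − 4p/3) = −0.75 ln(1 − 0.269951) = −0.75 ln(0.730049)
  = −0.75 × (-0.314644) = 0.235983 substitutions/site.
Under a molecular clock d = 2μt, so t = d/(2μ) = 0.235983 / (2 × 0.004) = 29.50 Myr.

29.50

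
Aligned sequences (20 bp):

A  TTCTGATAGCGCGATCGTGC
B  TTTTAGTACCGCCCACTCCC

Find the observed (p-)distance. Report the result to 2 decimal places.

0.50

The sequences differ at 10 of 20 positions (sites 3, 5, 6, 9, 13, 14, 15, 17, 18, 19).
p = 10/20 = 0.50.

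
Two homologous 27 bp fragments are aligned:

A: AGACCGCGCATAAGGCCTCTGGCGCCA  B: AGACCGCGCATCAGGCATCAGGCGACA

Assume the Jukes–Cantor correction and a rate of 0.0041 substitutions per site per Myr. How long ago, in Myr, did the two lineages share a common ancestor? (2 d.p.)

20.13

The sequences differ at 4 of 27 sites (12, 17, 20, 25), so p = 4/27 ≈ 0.148148.
d = −(3/4) ln(1 − 4p/3) = −0.75 ln(1 − 0.197531) = −0.75 ln(0.802469)
  = −0.75 × (-0.220062) = 0.165047 substitutions/site.
Under a molecular clock d = 2μt, so t = d/(2μ) = 0.165047 / (2 × 0.0041) = 20.13 Myr.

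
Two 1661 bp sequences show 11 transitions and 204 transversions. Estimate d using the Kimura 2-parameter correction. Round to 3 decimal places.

0.144

P = 11/1661 ≈ 0.006623 and Q = 204/1661 ≈ 0.122818.
Under the Kimura two-parameter model, d = −½ ln(1 − 2P − Q) − ¼ ln(1 − 2Q).
1 − 2P − Q = 0.863936, giving −½ ln(0.863936) = 0.073128.
1 − 2Q = 0.754364, giving −¼ ln(0.754364) = 0.070470.
d = 0.073128 + 0.070470 = 0.143598.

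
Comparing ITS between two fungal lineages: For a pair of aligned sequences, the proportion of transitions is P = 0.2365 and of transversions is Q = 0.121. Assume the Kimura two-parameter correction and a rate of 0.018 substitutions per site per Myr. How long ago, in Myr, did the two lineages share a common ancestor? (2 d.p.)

14.44

Under the Kimura two-parameter model, d = −½ ln(1 − 2P − Q) − ¼ ln(1 − 2Q).
1 − 2P − Q = 0.406, giving −½ ln(0.406) = 0.450701.
1 − 2Q = 0.758, giving −¼ ln(0.758) = 0.069268.
d = 0.450701 + 0.069268 = 0.519969.
Under a molecular clock d = 2μt, so t = d/(2μ) = 0.519969 / (2 × 0.018) = 14.44 Myr.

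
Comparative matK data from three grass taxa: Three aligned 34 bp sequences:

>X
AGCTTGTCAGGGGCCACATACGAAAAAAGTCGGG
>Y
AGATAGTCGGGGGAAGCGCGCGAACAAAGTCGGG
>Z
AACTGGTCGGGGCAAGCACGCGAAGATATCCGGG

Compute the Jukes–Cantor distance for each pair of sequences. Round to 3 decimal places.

d(X,Y) = 0.373, d(X,Z) = 0.535, d(Y,Z) = 0.326

X–Y: 10/34 sites differ → p ≈ 0.294118, d = −0.75 ln(1 − 0.392157) = 0.373379 ≈ 0.373.
X–Z: 13/34 sites differ → p ≈ 0.382353, d = −0.75 ln(1 − 0.509804) = 0.534712 ≈ 0.535.
Y–Z: 9/34 sites differ → p ≈ 0.264706, d = −0.75 ln(1 − 0.352941) = 0.326488 ≈ 0.326.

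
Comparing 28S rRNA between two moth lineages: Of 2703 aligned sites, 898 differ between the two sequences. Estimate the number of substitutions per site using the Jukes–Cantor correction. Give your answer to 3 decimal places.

0.439

p = 898/2703 ≈ 0.332223.
d = −(3/4) ln(1 − 4p/3) = −0.75 ln(1 − 0.442964) = −0.75 ln(0.557036)
  = −0.75 × (-0.585125) = 0.438844 substitutions/site.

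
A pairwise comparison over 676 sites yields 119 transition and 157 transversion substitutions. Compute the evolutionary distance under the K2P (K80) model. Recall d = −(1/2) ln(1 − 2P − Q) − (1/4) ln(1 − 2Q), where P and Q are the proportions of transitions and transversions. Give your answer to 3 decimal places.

P = 119/676 ≈ 0.176036 and Q = 157/676 ≈ 0.232249.
Under the Kimura two-parameter model, d = −½ ln(1 − 2P − Q) − ¼ ln(1 − 2Q).
1 − 2P − Q = 0.415679, giving −½ ln(0.415679) = 0.438921.
1 − 2Q = 0.535502, giving −¼ ln(0.535502) = 0.156138.
d = 0.438921 + 0.156138 = 0.595059.

0.595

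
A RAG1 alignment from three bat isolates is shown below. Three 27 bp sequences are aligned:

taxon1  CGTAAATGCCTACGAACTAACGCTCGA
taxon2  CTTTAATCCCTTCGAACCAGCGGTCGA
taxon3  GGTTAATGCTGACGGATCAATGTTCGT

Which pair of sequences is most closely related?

taxon1 and taxon2

taxon1–taxon2: 7/27 differ, p = 0.259, d = 0.318.
taxon1–taxon3: 10/27 differ, p = 0.370, d = 0.511.
taxon2–taxon3: 12/27 differ, p = 0.444, d = 0.673.
The smallest distance is between taxon1 and taxon2.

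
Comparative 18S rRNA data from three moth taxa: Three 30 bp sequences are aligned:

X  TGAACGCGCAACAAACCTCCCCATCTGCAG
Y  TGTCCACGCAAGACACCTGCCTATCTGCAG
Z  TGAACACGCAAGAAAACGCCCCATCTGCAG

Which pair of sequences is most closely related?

X and Z

X–Y: 7/30 differ, p = 0.233, d = 0.280.
X–Z: 4/30 differ, p = 0.133, d = 0.147.
Y–Z: 7/30 differ, p = 0.233, d = 0.280.
The smallest distance is between X and Z.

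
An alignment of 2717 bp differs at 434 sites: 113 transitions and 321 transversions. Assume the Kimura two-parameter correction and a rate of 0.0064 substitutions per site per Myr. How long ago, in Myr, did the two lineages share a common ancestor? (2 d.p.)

14.05

P = 113/2717 ≈ 0.04159 and Q = 321/2717 ≈ 0.118145.
Under the Kimura two-parameter model, d = −½ ln(1 − 2P − Q) − ¼ ln(1 − 2Q).
1 − 2P − Q = 0.798675, giving −½ ln(0.798675) = 0.112401.
1 − 2Q = 0.76371, giving −¼ ln(0.76371) = 0.067392.
d = 0.112401 + 0.067392 = 0.179793.
Under a molecular clock d = 2μt, so t = d/(2μ) = 0.179793 / (2 × 0.0064) = 14.05 Myr.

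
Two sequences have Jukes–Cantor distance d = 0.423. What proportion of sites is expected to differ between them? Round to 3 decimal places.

p = (3/4)(1 − e^(−4d/3)) = 0.75 × (1 − e^(-0.564)) = 0.75 × (1 − 0.568929) = 0.323303.

0.323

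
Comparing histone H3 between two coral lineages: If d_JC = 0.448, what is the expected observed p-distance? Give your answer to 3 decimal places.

p = (3/4)(1 − e^(−4d/3)) = 0.75 × (1 − e^(-0.597333)) = 0.75 × (1 − 0.550277) = 0.337292.

0.337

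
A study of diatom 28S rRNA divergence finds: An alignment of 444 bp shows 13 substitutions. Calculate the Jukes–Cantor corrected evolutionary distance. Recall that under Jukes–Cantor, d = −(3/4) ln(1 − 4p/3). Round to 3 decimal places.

p = 13/444 ≈ 0.029279.
d = −(3/4) ln(1 − 4p/3) = −0.75 ln(1 − 0.039039) = −0.75 ln(0.960961)
  = −0.75 × (-0.039821) = 0.029866 substitutions/site.

0.030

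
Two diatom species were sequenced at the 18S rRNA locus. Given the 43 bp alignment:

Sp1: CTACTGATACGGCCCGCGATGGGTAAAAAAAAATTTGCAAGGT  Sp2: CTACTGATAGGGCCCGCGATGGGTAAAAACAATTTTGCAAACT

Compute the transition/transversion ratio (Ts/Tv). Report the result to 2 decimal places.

Transitions are A↔G and C↔T; transversions are all other mismatches.
Transitions: 1. Transversions: 4.
R = 1/4 = 0.25.

0.25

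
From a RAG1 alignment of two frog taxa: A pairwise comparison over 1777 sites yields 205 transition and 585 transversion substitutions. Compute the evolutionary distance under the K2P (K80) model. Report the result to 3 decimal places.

0.679

P = 205/1777 ≈ 0.115363 and Q = 585/1777 ≈ 0.329207.
Under the Kimura two-parameter model, d = −½ ln(1 − 2P − Q) − ¼ ln(1 − 2Q).
1 − 2P − Q = 0.440067, giving −½ ln(0.440067) = 0.410414.
1 − 2Q = 0.341586, giving −¼ ln(0.341586) = 0.268539.
d = 0.410414 + 0.268539 = 0.678953.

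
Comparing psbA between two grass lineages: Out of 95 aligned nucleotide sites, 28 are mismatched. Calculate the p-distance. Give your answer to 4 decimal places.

0.2947

p = 28/95 = 0.294736… ≈ 0.2947 (to 4 d.p.).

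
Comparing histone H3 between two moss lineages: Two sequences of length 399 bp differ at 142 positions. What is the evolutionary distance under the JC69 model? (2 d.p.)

0.48

p = 142/399 ≈ 0.35589.
d = −(3/4) ln(1 − 4p/3) = −0.75 ln(1 − 0.47452) = −0.75 ln(0.52548)
  = −0.75 × (-0.643443) = 0.482582 substitutions/site.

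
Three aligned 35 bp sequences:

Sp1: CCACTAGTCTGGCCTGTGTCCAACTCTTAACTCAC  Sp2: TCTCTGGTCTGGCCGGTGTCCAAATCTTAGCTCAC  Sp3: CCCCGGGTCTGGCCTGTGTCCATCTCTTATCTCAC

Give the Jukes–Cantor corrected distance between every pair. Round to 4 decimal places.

d(Sp1,Sp2) = 0.1946, d(Sp1,Sp3) = 0.1585, d(Sp2,Sp3) = 0.2326

Sp1–Sp2: 6/35 sites differ → p ≈ 0.171429, d = −0.75 ln(1 − 0.228572) = 0.194634 ≈ 0.1946.
Sp1–Sp3: 5/35 sites differ → p ≈ 0.142857, d = −0.75 ln(1 − 0.190476) = 0.158482 ≈ 0.1585.
Sp2–Sp3: 7/35 sites differ → p = 0.2, d = −0.75 ln(1 − 0.266667) = 0.232617 ≈ 0.2326.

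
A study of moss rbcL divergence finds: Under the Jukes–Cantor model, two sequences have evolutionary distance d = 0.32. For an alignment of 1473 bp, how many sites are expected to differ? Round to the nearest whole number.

Invert JC69: p = (3/4)(1 − e^(−4d/3)) = 0.75 × (1 − e^(-0.426667)) = 0.75 × (1 − 0.652681) = 0.260489.
Expected differing sites = pL ≈ 0.260489 × 1473 = 383.700297 ≈ 384.

384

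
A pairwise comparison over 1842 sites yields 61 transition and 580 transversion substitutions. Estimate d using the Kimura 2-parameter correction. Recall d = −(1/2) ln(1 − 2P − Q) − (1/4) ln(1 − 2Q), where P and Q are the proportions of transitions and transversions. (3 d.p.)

0.488

P = 61/1842 ≈ 0.033116 and Q = 580/1842 ≈ 0.314875.
Under the Kimura two-parameter model, d = −½ ln(1 − 2P − Q) − ¼ ln(1 − 2Q).
1 − 2P − Q = 0.618893, giving −½ ln(0.618893) = 0.239911.
1 − 2Q = 0.37025, giving −¼ ln(0.37025) = 0.248394.
d = 0.239911 + 0.248394 = 0.488305.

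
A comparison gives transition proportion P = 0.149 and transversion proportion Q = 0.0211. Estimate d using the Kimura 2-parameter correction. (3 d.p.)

0.203

Under the Kimura two-parameter model, d = −½ ln(1 − 2P − Q) − ¼ ln(1 − 2Q).
1 − 2P − Q = 0.6809, giving −½ ln(0.6809) = 0.192170.
1 − 2Q = 0.9578, giving −¼ ln(0.9578) = 0.010779.
d = 0.192170 + 0.010779 = 0.202949.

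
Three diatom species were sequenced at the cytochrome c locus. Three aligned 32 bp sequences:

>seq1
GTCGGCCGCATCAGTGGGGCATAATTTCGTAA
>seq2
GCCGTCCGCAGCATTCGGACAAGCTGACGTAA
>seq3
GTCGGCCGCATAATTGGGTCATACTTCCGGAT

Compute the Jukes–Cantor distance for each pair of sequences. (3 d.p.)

d(seq1,seq2) = 0.460, d(seq1,seq3) = 0.259, d(seq2,seq3) = 0.520

seq1–seq2: 11/32 sites differ → p = 0.34375, d = −0.75 ln(1 − 0.458333) = 0.459828 ≈ 0.460.
seq1–seq3: 7/32 sites differ → p = 0.21875, d = −0.75 ln(1 − 0.291667) = 0.258631 ≈ 0.259.
seq2–seq3: 12/32 sites differ → p = 0.375, d = −0.75 ln(1 − 0.5) = 0.519860 ≈ 0.520.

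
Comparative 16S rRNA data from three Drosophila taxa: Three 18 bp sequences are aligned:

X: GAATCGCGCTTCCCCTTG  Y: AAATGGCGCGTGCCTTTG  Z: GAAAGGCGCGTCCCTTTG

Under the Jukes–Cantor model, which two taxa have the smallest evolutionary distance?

Y and Z

X–Y: 5/18 differ, p = 0.278, d = 0.347.
X–Z: 4/18 differ, p = 0.222, d = 0.264.
Y–Z: 3/18 differ, p = 0.167, d = 0.188.
The smallest distance is between Y and Z.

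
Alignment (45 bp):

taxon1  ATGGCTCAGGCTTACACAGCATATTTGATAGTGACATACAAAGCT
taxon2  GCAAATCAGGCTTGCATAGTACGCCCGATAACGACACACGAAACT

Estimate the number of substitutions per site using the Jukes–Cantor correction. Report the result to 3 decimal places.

The sequences differ at 18 of 45 sites, so p = 18/45 = 0.4.
d = −(3/4) ln(1 − 4p/3) = −0.75 ln(1 − 0.533333) = −0.75 ln(0.466667)
  = −0.75 × (-0.762139) = 0.571604 substitutions/site.

0.572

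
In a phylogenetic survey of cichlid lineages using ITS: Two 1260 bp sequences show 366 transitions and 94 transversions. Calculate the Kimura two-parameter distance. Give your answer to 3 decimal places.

0.573

P = 366/1260 ≈ 0.290476 and Q = 94/1260 ≈ 0.074603.
Under the Kimura two-parameter model, d = −½ ln(1 − 2P − Q) − ¼ ln(1 − 2Q).
1 − 2P − Q = 0.344445, giving −½ ln(0.344445) = 0.532910.
1 − 2Q = 0.850794, giving −¼ ln(0.850794) = 0.040396.
d = 0.532910 + 0.040396 = 0.573306.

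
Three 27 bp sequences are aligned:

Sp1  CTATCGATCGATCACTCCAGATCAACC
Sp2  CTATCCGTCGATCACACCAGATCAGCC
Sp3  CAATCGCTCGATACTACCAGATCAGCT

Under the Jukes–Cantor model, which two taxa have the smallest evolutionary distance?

Sp1 and Sp2

Sp1–Sp2: 4/27 differ, p = 0.148, d = 0.165.
Sp1–Sp3: 8/27 differ, p = 0.296, d = 0.377.
Sp2–Sp3: 7/27 differ, p = 0.259, d = 0.318.
The smallest distance is between Sp1 and Sp2.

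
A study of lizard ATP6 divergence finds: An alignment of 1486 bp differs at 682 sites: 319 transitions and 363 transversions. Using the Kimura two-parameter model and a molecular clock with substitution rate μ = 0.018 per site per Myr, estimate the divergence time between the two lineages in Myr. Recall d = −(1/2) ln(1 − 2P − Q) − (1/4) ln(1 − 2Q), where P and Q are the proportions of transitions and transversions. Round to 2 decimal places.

P = 319/1486 ≈ 0.21467 and Q = 363/1486 ≈ 0.24428.
Under the Kimura two-parameter model, d = −½ ln(1 − 2P − Q) − ¼ ln(1 − 2Q).
1 − 2P − Q = 0.32638, giving −½ ln(0.32638) = 0.559846.
1 − 2Q = 0.51144, giving −¼ ln(0.51144) = 0.167631.
d = 0.559846 + 0.167631 = 0.727477.
Under a molecular clock d = 2μt, so t = d/(2μ) = 0.727477 / (2 × 0.018) = 20.21 Myr.

20.21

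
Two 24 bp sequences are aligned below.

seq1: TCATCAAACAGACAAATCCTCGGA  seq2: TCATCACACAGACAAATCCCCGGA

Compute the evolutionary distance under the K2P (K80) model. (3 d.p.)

0.089

Of 24 sites, 1 differences are transitions and 1 are transversions, so P = 1/24 ≈ 0.041667 and Q = 1/24 ≈ 0.041667.
Under the Kimura two-parameter model, d = −½ ln(1 − 2P − Q) − ¼ ln(1 − 2Q).
1 − 2P − Q = 0.874999, giving −½ ln(0.874999) = 0.066766.
1 − 2Q = 0.916666, giving −¼ ln(0.916666) = 0.021753.
d = 0.066766 + 0.021753 = 0.088519.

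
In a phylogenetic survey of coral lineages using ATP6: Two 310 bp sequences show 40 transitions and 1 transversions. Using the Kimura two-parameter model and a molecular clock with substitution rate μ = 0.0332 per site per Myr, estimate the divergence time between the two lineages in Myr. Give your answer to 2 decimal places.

P = 40/310 ≈ 0.129032 and Q = 1/310 ≈ 0.003226.
Under the Kimura two-parameter model, d = −½ ln(1 − 2P − Q) − ¼ ln(1 − 2Q).
1 − 2P − Q = 0.73871, giving −½ ln(0.73871) = 0.151425.
1 − 2Q = 0.993548, giving −¼ ln(0.993548) = 0.001618.
d = 0.151425 + 0.001618 = 0.153043.
Under a molecular clock d = 2μt, so t = d/(2μ) = 0.153043 / (2 × 0.0332) = 2.30 Myr.

2.30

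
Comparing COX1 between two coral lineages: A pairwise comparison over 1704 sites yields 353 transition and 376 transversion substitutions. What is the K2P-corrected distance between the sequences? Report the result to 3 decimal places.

0.649

P = 353/1704 ≈ 0.20716 and Q = 376/1704 ≈ 0.220657.
Under the Kimura two-parameter model, d = −½ ln(1 − 2P − Q) − ¼ ln(1 − 2Q).
1 − 2P − Q = 0.365023, giving −½ ln(0.365023) = 0.503897.
1 − 2Q = 0.558686, giving −¼ ln(0.558686) = 0.145542.
d = 0.503897 + 0.145542 = 0.649439.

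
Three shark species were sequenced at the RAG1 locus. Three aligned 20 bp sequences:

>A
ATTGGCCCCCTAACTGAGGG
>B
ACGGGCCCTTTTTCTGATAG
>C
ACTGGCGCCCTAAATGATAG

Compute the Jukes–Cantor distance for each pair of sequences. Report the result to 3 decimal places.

A–B: 8/20 sites differ → p = 0.4, d = −0.75 ln(1 − 0.533333) = 0.571605 ≈ 0.572.
A–C: 5/20 sites differ → p = 0.25, d = −0.75 ln(1 − 0.333333) = 0.304098 ≈ 0.304.
B–C: 7/20 sites differ → p = 0.35, d = −0.75 ln(1 − 0.466667) = 0.471457 ≈ 0.471.

d(A,B) = 0.572, d(A,C) = 0.304, d(B,C) = 0.471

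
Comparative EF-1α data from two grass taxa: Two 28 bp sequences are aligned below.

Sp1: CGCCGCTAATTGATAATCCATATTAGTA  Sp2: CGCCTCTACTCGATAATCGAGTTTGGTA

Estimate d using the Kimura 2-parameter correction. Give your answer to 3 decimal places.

Of 28 sites, 2 differences are transitions and 5 are transversions, so P = 2/28 ≈ 0.071429 and Q = 5/28 ≈ 0.178571.
Under the Kimura two-parameter model, d = −½ ln(1 − 2P − Q) − ¼ ln(1 − 2Q).
1 − 2P − Q = 0.678571, giving −½ ln(0.678571) = 0.193883.
1 − 2Q = 0.642858, giving −¼ ln(0.642858) = 0.110458.
d = 0.193883 + 0.110458 = 0.304341.

0.304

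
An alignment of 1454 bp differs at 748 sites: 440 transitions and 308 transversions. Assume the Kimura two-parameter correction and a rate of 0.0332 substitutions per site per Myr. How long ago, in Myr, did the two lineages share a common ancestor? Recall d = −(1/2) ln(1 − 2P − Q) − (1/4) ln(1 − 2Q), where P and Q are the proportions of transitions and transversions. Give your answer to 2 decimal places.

14.87

P = 440/1454 ≈ 0.302613 and Q = 308/1454 ≈ 0.211829.
Under the Kimura two-parameter model, d = −½ ln(1 − 2P − Q) − ¼ ln(1 − 2Q).
1 − 2P − Q = 0.182945, giving −½ ln(0.182945) = 0.849285.
1 − 2Q = 0.576342, giving −¼ ln(0.576342) = 0.137764.
d = 0.849285 + 0.137764 = 0.987049.
Under a molecular clock d = 2μt, so t = d/(2μ) = 0.987049 / (2 × 0.0332) = 14.87 Myr.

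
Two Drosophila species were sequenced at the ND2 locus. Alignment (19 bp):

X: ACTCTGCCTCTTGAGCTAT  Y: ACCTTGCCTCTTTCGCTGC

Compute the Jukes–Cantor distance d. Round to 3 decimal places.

The sequences differ at 6 of 19 sites (3, 4, 13, 14, 18, 19), so p = 6/19 ≈ 0.315789.
d = −(3/4) ln(1 − 4p/3) = −0.75 ln(1 − 0.421052) = −0.75 ln(0.578948)
  = −0.75 × (-0.546543) = 0.409907 substitutions/site.

0.410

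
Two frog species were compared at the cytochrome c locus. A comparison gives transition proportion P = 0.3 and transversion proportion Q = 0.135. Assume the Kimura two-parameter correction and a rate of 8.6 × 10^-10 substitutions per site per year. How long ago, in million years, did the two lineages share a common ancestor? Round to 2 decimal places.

Under the Kimura two-parameter model, d = −½ ln(1 − 2P − Q) − ¼ ln(1 − 2Q).
1 − 2P − Q = 0.265, giving −½ ln(0.265) = 0.664013.
1 − 2Q = 0.73, giving −¼ ln(0.73) = 0.078678.
d = 0.664013 + 0.078678 = 0.742691.
Under a molecular clock d = 2μt, so t = d/(2μ) = 0.742691 / (2 × 8.6 × 10^-10) = 431.80 million years.

431.80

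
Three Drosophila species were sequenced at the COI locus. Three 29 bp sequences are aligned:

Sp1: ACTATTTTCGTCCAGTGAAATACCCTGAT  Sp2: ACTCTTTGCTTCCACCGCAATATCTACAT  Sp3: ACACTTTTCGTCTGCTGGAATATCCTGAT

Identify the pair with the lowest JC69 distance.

Sp1–Sp2: 10/29 differ, p = 0.345, d = 0.462.
Sp1–Sp3: 7/29 differ, p = 0.241, d = 0.291.
Sp2–Sp3: 10/29 differ, p = 0.345, d = 0.462.
The smallest distance is between Sp1 and Sp3.

Sp1 and Sp3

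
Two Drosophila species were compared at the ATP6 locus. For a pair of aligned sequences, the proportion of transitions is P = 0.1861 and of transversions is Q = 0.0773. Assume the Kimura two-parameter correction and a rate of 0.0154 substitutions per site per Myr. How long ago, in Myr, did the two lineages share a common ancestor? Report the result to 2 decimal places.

11.05

Under the Kimura two-parameter model, d = −½ ln(1 − 2P − Q) − ¼ ln(1 − 2Q).
1 − 2P − Q = 0.5505, giving −½ ln(0.5505) = 0.298464.
1 − 2Q = 0.8454, giving −¼ ln(0.8454) = 0.041986.
d = 0.298464 + 0.041986 = 0.340450.
Under a molecular clock d = 2μt, so t = d/(2μ) = 0.340450 / (2 × 0.0154) = 11.05 Myr.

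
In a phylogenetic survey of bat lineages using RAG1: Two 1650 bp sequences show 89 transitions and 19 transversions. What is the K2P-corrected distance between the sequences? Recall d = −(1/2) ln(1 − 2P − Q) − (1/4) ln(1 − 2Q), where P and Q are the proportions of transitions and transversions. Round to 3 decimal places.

P = 89/1650 ≈ 0.053939 and Q = 19/1650 ≈ 0.011515.
Under the Kimura two-parameter model, d = −½ ln(1 − 2P − Q) − ¼ ln(1 − 2Q).
1 − 2P − Q = 0.880607, giving −½ ln(0.880607) = 0.063572.
1 − 2Q = 0.97697, giving −¼ ln(0.97697) = 0.005825.
d = 0.063572 + 0.005825 = 0.069397.

0.069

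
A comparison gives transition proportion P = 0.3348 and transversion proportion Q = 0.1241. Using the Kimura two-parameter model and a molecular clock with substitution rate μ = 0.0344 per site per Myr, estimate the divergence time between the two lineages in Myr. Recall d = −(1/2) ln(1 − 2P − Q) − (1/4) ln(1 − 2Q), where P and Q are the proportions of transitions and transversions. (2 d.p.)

Under the Kimura two-parameter model, d = −½ ln(1 − 2P − Q) − ¼ ln(1 − 2Q).
1 − 2P − Q = 0.2063, giving −½ ln(0.2063) = 0.789212.
1 − 2Q = 0.7518, giving −¼ ln(0.7518) = 0.071321.
d = 0.789212 + 0.071321 = 0.860533.
Under a molecular clock d = 2μt, so t = d/(2μ) = 0.860533 / (2 × 0.0344) = 12.51 Myr.

12.51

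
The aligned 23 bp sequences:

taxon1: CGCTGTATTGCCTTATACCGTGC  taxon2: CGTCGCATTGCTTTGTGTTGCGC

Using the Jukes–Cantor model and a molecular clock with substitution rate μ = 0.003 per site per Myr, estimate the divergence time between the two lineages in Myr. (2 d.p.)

The sequences differ at 9 of 23 sites (3, 4, 6, 12, 15, 17, 18, 19, 21), so p = 9/23 ≈ 0.391304.
d = −(3/4) ln(1 − 4p/3) = −0.75 ln(1 − 0.521739) = −0.75 ln(0.478261)
  = −0.75 × (-0.737599) = 0.553199 substitutions/site.
Under a molecular clock d = 2μt, so t = d/(2μ) = 0.553199 / (2 × 0.003) = 92.20 Myr.

92.20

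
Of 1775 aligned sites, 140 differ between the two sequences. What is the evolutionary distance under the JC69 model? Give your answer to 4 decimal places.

0.0833

p = 140/1775 ≈ 0.078873.
d = −(3/4) ln(1 − 4p/3) = −0.75 ln(1 − 0.105164) = −0.75 ln(0.894836)
  = −0.75 × (-0.111115) = 0.083336 substitutions/site.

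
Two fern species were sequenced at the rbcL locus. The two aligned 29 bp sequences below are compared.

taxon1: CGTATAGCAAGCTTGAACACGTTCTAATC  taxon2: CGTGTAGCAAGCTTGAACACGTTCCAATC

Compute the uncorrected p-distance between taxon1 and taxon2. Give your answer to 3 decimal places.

0.069

The sequences differ at 2 of 29 positions (sites 4, 25).
p = 2/29 = 0.068965… ≈ 0.069 (to 3 d.p.).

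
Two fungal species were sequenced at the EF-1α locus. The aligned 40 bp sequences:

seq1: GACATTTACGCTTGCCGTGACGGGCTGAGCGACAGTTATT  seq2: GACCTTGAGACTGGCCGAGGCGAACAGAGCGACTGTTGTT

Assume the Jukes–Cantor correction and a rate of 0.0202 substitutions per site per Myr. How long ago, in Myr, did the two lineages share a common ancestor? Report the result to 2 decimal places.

9.48

The sequences differ at 12 of 40 sites, so p = 12/40 = 0.3.
d = −(3/4) ln(1 − 4p/3) = −0.75 ln(1 − 0.4) = −0.75 ln(0.6)
  = −0.75 × (-0.510826) = 0.383120 substitutions/site.
Under a molecular clock d = 2μt, so t = d/(2μ) = 0.383120 / (2 × 0.0202) = 9.48 Myr.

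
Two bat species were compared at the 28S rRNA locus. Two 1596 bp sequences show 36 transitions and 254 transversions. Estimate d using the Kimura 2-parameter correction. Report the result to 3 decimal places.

P = 36/1596 ≈ 0.022556 and Q = 254/1596 ≈ 0.159148.
Under the Kimura two-parameter model, d = −½ ln(1 − 2P − Q) − ¼ ln(1 − 2Q).
1 − 2P − Q = 0.79574, giving −½ ln(0.79574) = 0.114241.
1 − 2Q = 0.681704, giving −¼ ln(0.681704) = 0.095790.
d = 0.114241 + 0.095790 = 0.210031.

0.210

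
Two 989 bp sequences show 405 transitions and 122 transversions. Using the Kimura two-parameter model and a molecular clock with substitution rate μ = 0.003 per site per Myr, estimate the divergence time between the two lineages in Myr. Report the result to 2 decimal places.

P = 405/989 ≈ 0.409505 and Q = 122/989 ≈ 0.123357.
Under the Kimura two-parameter model, d = −½ ln(1 − 2P − Q) − ¼ ln(1 − 2Q).
1 − 2P − Q = 0.057633, giving −½ ln(0.057633) = 1.426830.
1 − 2Q = 0.753286, giving −¼ ln(0.753286) = 0.070828.
d = 1.426830 + 0.070828 = 1.497658.
Under a molecular clock d = 2μt, so t = d/(2μ) = 1.497658 / (2 × 0.003) = 249.61 Myr.

249.61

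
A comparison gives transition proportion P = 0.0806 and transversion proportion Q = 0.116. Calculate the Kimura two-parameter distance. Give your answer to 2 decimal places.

0.23

Under the Kimura two-parameter model, d = −½ ln(1 − 2P − Q) − ¼ ln(1 − 2Q).
1 − 2P − Q = 0.7228, giving −½ ln(0.7228) = 0.162311.
1 − 2Q = 0.768, giving −¼ ln(0.768) = 0.065991.
d = 0.162311 + 0.065991 = 0.228302.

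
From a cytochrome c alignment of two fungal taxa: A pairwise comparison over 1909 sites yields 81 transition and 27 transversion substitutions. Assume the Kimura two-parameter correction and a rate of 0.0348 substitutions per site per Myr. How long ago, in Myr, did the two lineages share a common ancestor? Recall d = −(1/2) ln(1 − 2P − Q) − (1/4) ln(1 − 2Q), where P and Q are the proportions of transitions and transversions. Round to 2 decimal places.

0.85

P = 81/1909 ≈ 0.042431 and Q = 27/1909 ≈ 0.014144.
Under the Kimura two-parameter model, d = −½ ln(1 − 2P − Q) − ¼ ln(1 − 2Q).
1 − 2P − Q = 0.900994, giving −½ ln(0.900994) = 0.052128.
1 − 2Q = 0.971712, giving −¼ ln(0.971712) = 0.007174.
d = 0.052128 + 0.007174 = 0.059302.
Under a molecular clock d = 2μt, so t = d/(2μ) = 0.059302 / (2 × 0.0348) = 0.85 Myr.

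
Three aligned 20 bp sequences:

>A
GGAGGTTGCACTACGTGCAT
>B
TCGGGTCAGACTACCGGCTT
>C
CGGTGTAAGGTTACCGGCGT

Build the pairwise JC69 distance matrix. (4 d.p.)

A–B: 9/20 sites differ → p = 0.45, d = −0.75 ln(1 − 0.6) = 0.687218 ≈ 0.6872.
A–C: 11/20 sites differ → p = 0.55, d = −0.75 ln(1 − 0.733333) = 0.991316 ≈ 0.9913.
B–C: 7/20 sites differ → p = 0.35, d = −0.75 ln(1 − 0.466667) = 0.471457 ≈ 0.4715.

d(A,B) = 0.6872, d(A,C) = 0.9913, d(B,C) = 0.4715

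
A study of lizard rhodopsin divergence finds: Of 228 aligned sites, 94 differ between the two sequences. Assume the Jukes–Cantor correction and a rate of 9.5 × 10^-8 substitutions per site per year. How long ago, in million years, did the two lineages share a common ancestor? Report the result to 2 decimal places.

p = 94/228 ≈ 0.412281.
d = −(3/4) ln(1 − 4p/3) = −0.75 ln(1 − 0.549708) = −0.75 ln(0.450292)
  = −0.75 × (-0.797859) = 0.598394 substitutions/site.
Under a molecular clock d = 2μt, so t = d/(2μ) = 0.598394 / (2 × 9.5 × 10^-8) = 3.15 million years.

3.15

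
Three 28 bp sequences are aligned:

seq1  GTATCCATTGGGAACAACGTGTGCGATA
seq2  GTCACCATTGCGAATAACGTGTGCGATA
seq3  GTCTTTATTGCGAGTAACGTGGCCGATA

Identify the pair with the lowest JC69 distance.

seq1 and seq2

seq1–seq2: 4/28 differ, p = 0.143, d = 0.158.
seq1–seq3: 8/28 differ, p = 0.286, d = 0.360.
seq2–seq3: 6/28 differ, p = 0.214, d = 0.252.
The smallest distance is between seq1 and seq2.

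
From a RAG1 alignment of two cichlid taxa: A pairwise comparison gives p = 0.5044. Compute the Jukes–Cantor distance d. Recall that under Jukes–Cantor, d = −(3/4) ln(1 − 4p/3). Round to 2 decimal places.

d = −(3/4) ln(1 − 4p/3) = −0.75 ln(1 − 0.672533) = −0.75 ln(0.327467)
  = −0.75 × (-1.116368) = 0.837276 substitutions/site.

0.84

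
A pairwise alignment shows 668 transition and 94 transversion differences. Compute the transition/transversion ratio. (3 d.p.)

7.106

R = 668/94 = 7.106382… ≈ 7.106 (to 3 d.p.).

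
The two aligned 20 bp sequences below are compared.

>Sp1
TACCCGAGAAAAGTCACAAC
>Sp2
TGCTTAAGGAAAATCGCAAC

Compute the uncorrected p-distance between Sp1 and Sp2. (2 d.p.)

0.35

The sequences differ at 7 of 20 positions (sites 2, 4, 5, 6, 9, 13, 16).
p = 7/20 = 0.35.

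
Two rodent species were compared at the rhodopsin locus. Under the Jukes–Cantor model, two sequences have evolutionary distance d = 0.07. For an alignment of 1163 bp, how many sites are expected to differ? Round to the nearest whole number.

78

Invert JC69: p = (3/4)(1 − e^(−4d/3)) = 0.75 × (1 − e^(-0.093333)) = 0.75 × (1 − 0.910890) = 0.066833.
Expected differing sites = pL ≈ 0.066833 × 1163 = 77.726779 ≈ 78.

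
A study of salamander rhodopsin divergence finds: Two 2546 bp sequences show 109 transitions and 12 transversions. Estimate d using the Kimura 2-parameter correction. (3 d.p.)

P = 109/2546 ≈ 0.042812 and Q = 12/2546 ≈ 0.004713.
Under the Kimura two-parameter model, d = −½ ln(1 − 2P − Q) − ¼ ln(1 − 2Q).
1 − 2P − Q = 0.909663, giving −½ ln(0.909663) = 0.047341.
1 − 2Q = 0.990574, giving −¼ ln(0.990574) = 0.002368.
d = 0.047341 + 0.002368 = 0.049709.

0.050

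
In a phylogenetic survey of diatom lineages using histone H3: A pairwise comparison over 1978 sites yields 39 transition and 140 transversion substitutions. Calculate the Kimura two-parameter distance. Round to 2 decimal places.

0.10

P = 39/1978 ≈ 0.019717 and Q = 140/1978 ≈ 0.070779.
Under the Kimura two-parameter model, d = −½ ln(1 − 2P − Q) − ¼ ln(1 − 2Q).
1 − 2P − Q = 0.889787, giving −½ ln(0.889787) = 0.058387.
1 − 2Q = 0.858442, giving −¼ ln(0.858442) = 0.038159.
d = 0.058387 + 0.038159 = 0.096546.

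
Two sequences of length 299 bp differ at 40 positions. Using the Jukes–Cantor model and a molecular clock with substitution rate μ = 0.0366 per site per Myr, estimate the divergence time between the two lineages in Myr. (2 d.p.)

2.01

p = 40/299 ≈ 0.133779.
d = −(3/4) ln(1 − 4p/3) = −0.75 ln(1 − 0.178372) = −0.75 ln(0.821628)
  = −0.75 × (-0.196468) = 0.147351 substitutions/site.
Under a molecular clock d = 2μt, so t = d/(2μ) = 0.147351 / (2 × 0.0366) = 2.01 Myr.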